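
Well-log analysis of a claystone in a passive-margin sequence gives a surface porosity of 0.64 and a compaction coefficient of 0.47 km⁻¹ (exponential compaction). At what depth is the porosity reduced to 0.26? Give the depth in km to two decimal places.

Invert Athy's law: Z = ln(n₀/n) / c
Z = ln(0.64/0.26) / 0.47 = ln(2.462) / 0.47 = 0.9008 / 0.47 = 1.917 km

1.92 km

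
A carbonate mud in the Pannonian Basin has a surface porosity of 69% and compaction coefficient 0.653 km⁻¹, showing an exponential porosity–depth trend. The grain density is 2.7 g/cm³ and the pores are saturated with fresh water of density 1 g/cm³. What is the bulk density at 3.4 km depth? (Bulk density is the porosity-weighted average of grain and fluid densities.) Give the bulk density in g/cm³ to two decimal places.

Porosity at depth: φ = 0.69·exp(−0.653×3.4) = 0.69×0.1086 = 0.0749
Bulk density: ρ_b = (1−φ)ρ_g + φ·ρ_f = 0.9251×2.7 + 0.0749×1
       = 2.498 + 0.075 = 2.573 g/cm³

2.57 g/cm³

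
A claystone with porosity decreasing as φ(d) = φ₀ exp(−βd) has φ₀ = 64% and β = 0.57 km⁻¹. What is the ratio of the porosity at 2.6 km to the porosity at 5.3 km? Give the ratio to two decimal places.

φ(d₁)/φ(d₂) = e^(−β·d₁)/e^(−β·d₂) = e^{β(d₂−d₁)}
= exp(0.57 × 2.7) = exp(1.539) = 4.6599

4.66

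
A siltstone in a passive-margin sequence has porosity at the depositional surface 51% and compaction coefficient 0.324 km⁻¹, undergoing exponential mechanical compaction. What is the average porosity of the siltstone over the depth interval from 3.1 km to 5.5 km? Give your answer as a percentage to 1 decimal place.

⟨φ⟩ = (1/(d₂−d₁)) ∫ φ₀ e^(−cd) dd = φ₀·(e^(−c·d₁) − e^(−c·d₂)) / (c·(d₂−d₁))
e^(−0.324×3.1) = 0.3663; e^(−0.324×5.5) = 0.1683
⟨φ⟩ = 0.51 × (0.3663 − 0.1683) / (0.324 × 2.4) = 0.51 × 0.2546 = 0.1298

13.0%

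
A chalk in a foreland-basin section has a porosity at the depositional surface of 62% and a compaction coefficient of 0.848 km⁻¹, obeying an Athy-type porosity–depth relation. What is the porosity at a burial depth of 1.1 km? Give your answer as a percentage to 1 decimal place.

phi = phi₀·exp(−k·z) = 0.62 × exp(−0.848 × 1.1) = 0.62 × exp(−0.9328)
  = 0.62 × 0.3935 = 0.2439

24.4%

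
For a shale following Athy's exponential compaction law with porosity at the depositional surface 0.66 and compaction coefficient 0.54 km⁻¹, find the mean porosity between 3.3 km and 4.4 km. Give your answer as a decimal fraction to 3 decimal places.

⟨n⟩ = (1/(d₂−d₁)) ∫ n₀ e^(−kd) dd = n₀·(e^(−k·d₁) − e^(−k·d₂)) / (k·(d₂−d₁))
e^(−0.54×3.3) = 0.1683; e^(−0.54×4.4) = 0.0929
⟨n⟩ = 0.66 × (0.1683 − 0.0929) / (0.54 × 1.1) = 0.66 × 0.1269 = 0.0838

0.084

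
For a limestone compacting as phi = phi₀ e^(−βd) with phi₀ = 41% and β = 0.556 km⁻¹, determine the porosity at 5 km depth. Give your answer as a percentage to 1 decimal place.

phi = phi₀·exp(−β·d) = 0.41 × exp(−0.556 × 5) = 0.41 × exp(−2.78)
  = 0.41 × 0.0620 = 0.0254

2.5%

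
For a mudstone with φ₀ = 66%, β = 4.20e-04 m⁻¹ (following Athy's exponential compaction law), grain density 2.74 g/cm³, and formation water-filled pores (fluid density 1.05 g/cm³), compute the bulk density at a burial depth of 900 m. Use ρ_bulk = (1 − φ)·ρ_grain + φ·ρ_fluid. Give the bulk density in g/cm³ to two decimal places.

1.98 g/cm³

Working in km (1 km = 1000 m; β in km⁻¹ = β in m⁻¹ × 1000):
Porosity at depth: φ = 0.66·exp(−0.42×0.9) = 0.66×0.6852 = 0.4523
Bulk density: ρ_b = (1−φ)ρ_g + φ·ρ_f = 0.5477×2.74 + 0.4523×1.05
       = 1.501 + 0.475 = 1.976 g/cm³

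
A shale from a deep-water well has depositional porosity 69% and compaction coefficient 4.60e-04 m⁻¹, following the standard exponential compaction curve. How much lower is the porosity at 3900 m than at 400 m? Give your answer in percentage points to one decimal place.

45.9 percentage points

Working in km (1 km = 1000 m; β in km⁻¹ = β in m⁻¹ × 1000):
phi(0.4) = 0.69·e^(−0.46×0.4) = 0.5740
phi(3.9) = 0.69·e^(−0.46×3.9) = 0.1147
Δphi = 0.5740 − 0.1147 = 0.4593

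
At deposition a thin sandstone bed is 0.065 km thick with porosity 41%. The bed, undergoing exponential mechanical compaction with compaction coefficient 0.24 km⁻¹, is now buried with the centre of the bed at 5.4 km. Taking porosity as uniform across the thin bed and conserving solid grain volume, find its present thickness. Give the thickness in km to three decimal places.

0.043 km

Porosity at 5.4 km: phi = 0.41·exp(−0.24×5.4) = 0.1122
Solid-volume conservation: h(1−phi) = h₀(1−phi₀) ⇒ h = h₀·(1−phi₀)/(1−phi)
h = 0.065 × (1 − 0.41)/(1 − 0.1122) = 0.065 × 0.6646 = 0.0432 km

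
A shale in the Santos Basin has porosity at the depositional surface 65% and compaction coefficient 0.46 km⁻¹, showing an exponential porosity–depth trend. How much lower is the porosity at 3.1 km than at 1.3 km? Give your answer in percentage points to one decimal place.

φ(1.3) = 0.65·e^(−0.46×1.3) = 0.3574
φ(3.1) = 0.65·e^(−0.46×3.1) = 0.1562
Δφ = 0.3574 − 0.1562 = 0.2013

20.1 percentage points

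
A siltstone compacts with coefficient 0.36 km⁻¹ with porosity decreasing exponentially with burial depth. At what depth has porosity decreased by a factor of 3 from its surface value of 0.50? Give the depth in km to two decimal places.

n/n₀ = 1/3 ⇒ exp(−c·Z) = 1/3 ⇒ Z = ln(3) / c
Z = 1.0986 / 0.36 = 3.052 km

3.05 km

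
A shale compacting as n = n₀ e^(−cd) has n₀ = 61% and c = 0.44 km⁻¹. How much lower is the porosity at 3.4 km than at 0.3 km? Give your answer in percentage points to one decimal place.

39.8 percentage points

n(0.3) = 0.61·e^(−0.44×0.3) = 0.5346
n(3.4) = 0.61·e^(−0.44×3.4) = 0.1367
Δn = 0.5346 − 0.1367 = 0.3979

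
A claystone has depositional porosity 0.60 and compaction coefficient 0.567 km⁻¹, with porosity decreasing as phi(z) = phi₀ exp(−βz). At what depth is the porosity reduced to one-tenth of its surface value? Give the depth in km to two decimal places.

phi/phi₀ = 1/10 ⇒ exp(−β·z) = 1/10 ⇒ z = ln(10) / β
z = 2.3026 / 0.567 = 4.061 km

4.06 km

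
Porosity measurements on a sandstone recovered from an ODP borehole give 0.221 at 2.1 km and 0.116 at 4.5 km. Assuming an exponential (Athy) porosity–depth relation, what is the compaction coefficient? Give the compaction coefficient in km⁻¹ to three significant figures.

Athy: φ(z) = φ₀ e^(−kz) ⇒ φ₁/φ₂ = e^{k(z₂−z₁)} ⇒ k = ln(φ₁/φ₂)/(z₂−z₁)
k = ln(0.221/0.116) / (4.5 − 2.1) = ln(1.905) / 2.4 = 0.6446 / 2.4 = 0.2686 km⁻¹

0.269 km⁻¹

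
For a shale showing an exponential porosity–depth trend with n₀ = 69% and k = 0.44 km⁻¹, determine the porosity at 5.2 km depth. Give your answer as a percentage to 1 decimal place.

7.0%

n = n₀·exp(−k·Z) = 0.69 × exp(−0.44 × 5.2) = 0.69 × exp(−2.288)
  = 0.69 × 0.1015 = 0.0700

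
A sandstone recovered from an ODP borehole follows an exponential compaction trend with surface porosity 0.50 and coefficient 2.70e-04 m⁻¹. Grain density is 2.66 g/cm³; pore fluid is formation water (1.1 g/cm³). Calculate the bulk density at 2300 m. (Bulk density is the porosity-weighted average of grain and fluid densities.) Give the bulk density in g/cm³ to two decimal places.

2.24 g/cm³

Working in km (1 km = 1000 m; c in km⁻¹ = c in m⁻¹ × 1000):
Porosity at depth: n = 0.5·exp(−0.27×2.3) = 0.5×0.5374 = 0.2687
Bulk density: ρ_b = (1−n)ρ_g + n·ρ_f = 0.7313×2.66 + 0.2687×1.1
       = 1.945 + 0.296 = 2.241 g/cm³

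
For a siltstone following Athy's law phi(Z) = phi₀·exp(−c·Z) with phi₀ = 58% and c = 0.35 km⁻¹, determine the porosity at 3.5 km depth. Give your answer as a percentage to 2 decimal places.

17.04%

phi = phi₀·exp(−c·Z) = 0.58 × exp(−0.35 × 3.5) = 0.58 × exp(−1.225)
  = 0.58 × 0.2938 = 0.1704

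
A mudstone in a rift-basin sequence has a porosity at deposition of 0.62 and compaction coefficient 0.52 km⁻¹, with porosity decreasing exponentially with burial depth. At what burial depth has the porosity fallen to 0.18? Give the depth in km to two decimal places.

Invert Athy's law: Z = ln(phi₀/phi) / k
Z = ln(0.62/0.18) / 0.52 = ln(3.444) / 0.52 = 1.2368 / 0.52 = 2.378 km

2.38 km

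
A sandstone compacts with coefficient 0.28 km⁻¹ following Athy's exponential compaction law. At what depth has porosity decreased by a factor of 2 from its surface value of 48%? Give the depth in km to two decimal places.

2.48 km

n/n₀ = 1/2 ⇒ exp(−k·Z) = 1/2 ⇒ Z = ln(2) / k
Z = 0.6931 / 0.28 = 2.476 km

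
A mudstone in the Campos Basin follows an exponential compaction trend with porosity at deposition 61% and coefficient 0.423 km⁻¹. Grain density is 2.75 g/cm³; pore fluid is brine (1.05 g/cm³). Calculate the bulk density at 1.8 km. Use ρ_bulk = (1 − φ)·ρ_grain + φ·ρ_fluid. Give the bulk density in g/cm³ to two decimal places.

Porosity at depth: phi = 0.61·exp(−0.423×1.8) = 0.61×0.4670 = 0.2849
Bulk density: ρ_b = (1−phi)ρ_g + phi·ρ_f = 0.7151×2.75 + 0.2849×1.05
       = 1.967 + 0.299 = 2.266 g/cm³

2.27 g/cm³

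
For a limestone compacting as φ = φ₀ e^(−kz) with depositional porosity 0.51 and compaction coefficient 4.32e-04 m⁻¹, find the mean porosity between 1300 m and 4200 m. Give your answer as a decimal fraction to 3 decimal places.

0.166

Working in km (1 km = 1000 m; k in km⁻¹ = k in m⁻¹ × 1000):
⟨φ⟩ = (1/(z₂−z₁)) ∫ φ₀ e^(−kz) dz = φ₀·(e^(−k·z₁) − e^(−k·z₂)) / (k·(z₂−z₁))
e^(−0.432×1.3) = 0.5703; e^(−0.432×4.2) = 0.1629
⟨φ⟩ = 0.51 × (0.5703 − 0.1629) / (0.432 × 2.9) = 0.51 × 0.3252 = 0.1658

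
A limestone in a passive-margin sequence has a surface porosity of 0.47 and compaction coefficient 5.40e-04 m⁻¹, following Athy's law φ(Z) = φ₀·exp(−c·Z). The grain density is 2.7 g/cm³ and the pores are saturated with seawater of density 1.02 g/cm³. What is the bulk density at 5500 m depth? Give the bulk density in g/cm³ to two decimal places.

Working in km (1 km = 1000 m; c in km⁻¹ = c in m⁻¹ × 1000):
Porosity at depth: φ = 0.47·exp(−0.54×5.5) = 0.47×0.0513 = 0.0241
Bulk density: ρ_b = (1−φ)ρ_g + φ·ρ_f = 0.9759×2.7 + 0.0241×1.02
       = 2.635 + 0.025 = 2.659 g/cm³

2.66 g/cm³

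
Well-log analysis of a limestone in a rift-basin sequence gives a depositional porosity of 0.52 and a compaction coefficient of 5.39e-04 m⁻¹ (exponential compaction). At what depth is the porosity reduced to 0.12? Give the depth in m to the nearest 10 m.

Working in km (1 km = 1000 m; k in km⁻¹ = k in m⁻¹ × 1000):
Invert Athy's law: Z = ln(n₀/n) / k
Z = ln(0.52/0.12) / 0.539 = ln(4.333) / 0.539 = 1.4663 / 0.539 = 2.720 km

2720 m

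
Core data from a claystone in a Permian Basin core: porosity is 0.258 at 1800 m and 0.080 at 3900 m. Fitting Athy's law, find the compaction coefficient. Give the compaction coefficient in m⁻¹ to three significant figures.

Working in km (1 km = 1000 m; c in km⁻¹ = c in m⁻¹ × 1000):
Athy: φ(Z) = φ₀ e^(−cZ) ⇒ φ₁/φ₂ = e^{c(Z₂−Z₁)} ⇒ c = ln(φ₁/φ₂)/(Z₂−Z₁)
c = ln(0.258/0.08) / (3.9 − 1.8) = ln(3.225) / 2.1 = 1.1709 / 2.1 = 0.5576 km⁻¹

0.000558 m⁻¹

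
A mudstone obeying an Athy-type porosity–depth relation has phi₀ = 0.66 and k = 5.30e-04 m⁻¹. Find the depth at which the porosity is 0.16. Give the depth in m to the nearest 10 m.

Working in km (1 km = 1000 m; k in km⁻¹ = k in m⁻¹ × 1000):
Invert Athy's law: d = ln(phi₀/phi) / k
d = ln(0.66/0.16) / 0.53 = ln(4.125) / 0.53 = 1.4171 / 0.53 = 2.674 km

2670 m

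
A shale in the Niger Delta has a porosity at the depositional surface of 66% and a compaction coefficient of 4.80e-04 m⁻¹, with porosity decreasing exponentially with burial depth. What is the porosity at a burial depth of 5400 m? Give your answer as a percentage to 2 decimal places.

4.94%

Working in km (1 km = 1000 m; β in km⁻¹ = β in m⁻¹ × 1000):
n = n₀·exp(−β·z) = 0.66 × exp(−0.48 × 5.4) = 0.66 × exp(−2.592)
  = 0.66 × 0.0749 = 0.0494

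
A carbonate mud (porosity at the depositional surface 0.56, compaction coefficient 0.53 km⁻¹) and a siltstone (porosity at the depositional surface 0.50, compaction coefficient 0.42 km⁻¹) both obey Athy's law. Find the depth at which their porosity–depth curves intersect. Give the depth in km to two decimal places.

Set φ₀ₐ e^(−βₐd) = φ₀ᵦ e^(−βᵦd) ⇒ ln(φ₀ₐ/φ₀ᵦ) = (βₐ − βᵦ)·d
d = ln(0.56/0.5) / (0.53 − 0.42) = 0.1133 / 0.11 = 1.030 km

1.03 km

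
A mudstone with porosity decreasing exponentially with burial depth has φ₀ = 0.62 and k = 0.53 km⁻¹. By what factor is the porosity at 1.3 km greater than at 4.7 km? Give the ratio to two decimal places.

φ(z₁)/φ(z₂) = e^(−k·z₁)/e^(−k·z₂) = e^{k(z₂−z₁)}
= exp(0.53 × 3.4) = exp(1.802) = 6.0618

6.06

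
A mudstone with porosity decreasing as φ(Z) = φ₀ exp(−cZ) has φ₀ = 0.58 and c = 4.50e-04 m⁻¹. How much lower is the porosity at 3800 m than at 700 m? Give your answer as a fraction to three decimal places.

0.318

Working in km (1 km = 1000 m; c in km⁻¹ = c in m⁻¹ × 1000):
φ(0.7) = 0.58·e^(−0.45×0.7) = 0.4233
φ(3.8) = 0.58·e^(−0.45×3.8) = 0.1049
Δφ = 0.4233 − 0.1049 = 0.3184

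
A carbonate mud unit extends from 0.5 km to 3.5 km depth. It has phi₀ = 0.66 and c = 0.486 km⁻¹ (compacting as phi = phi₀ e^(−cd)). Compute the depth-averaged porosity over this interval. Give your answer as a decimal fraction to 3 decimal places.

0.272

⟨phi⟩ = (1/(d₂−d₁)) ∫ phi₀ e^(−cd) dd = phi₀·(e^(−c·d₁) − e^(−c·d₂)) / (c·(d₂−d₁))
e^(−0.486×0.5) = 0.7843; e^(−0.486×3.5) = 0.1825
⟨phi⟩ = 0.66 × (0.7843 − 0.1825) / (0.486 × 3) = 0.66 × 0.4127 = 0.2724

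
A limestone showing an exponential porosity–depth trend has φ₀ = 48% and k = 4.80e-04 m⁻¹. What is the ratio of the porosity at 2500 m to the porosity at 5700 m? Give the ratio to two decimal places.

4.65

Working in km (1 km = 1000 m; k in km⁻¹ = k in m⁻¹ × 1000):
φ(d₁)/φ(d₂) = e^(−k·d₁)/e^(−k·d₂) = e^{k(d₂−d₁)}
= exp(0.48 × 3.2) = exp(1.536) = 4.6460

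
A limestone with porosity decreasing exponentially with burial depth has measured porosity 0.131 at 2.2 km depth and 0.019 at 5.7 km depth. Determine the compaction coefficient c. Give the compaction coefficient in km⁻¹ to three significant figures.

0.552 km⁻¹

Athy: φ(d) = φ₀ e^(−cd) ⇒ φ₁/φ₂ = e^{c(d₂−d₁)} ⇒ c = ln(φ₁/φ₂)/(d₂−d₁)
c = ln(0.131/0.019) / (5.7 − 2.2) = ln(6.895) / 3.5 = 1.9308 / 3.5 = 0.5516 km⁻¹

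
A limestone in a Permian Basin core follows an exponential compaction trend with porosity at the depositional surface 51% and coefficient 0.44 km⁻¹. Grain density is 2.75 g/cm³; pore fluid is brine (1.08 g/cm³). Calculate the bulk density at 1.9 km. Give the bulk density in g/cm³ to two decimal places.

Porosity at depth: n = 0.51·exp(−0.44×1.9) = 0.51×0.4334 = 0.2211
Bulk density: ρ_b = (1−n)ρ_g + n·ρ_f = 0.7789×2.75 + 0.2211×1.08
       = 2.142 + 0.239 = 2.381 g/cm³

2.38 g/cm³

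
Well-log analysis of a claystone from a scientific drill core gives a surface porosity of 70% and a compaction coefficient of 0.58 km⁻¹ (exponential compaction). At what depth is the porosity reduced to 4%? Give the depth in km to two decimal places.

Invert Athy's law: d = ln(phi₀/phi) / k
d = ln(0.7/0.04) / 0.58 = ln(17.5) / 0.58 = 2.8622 / 0.58 = 4.935 km

4.93 km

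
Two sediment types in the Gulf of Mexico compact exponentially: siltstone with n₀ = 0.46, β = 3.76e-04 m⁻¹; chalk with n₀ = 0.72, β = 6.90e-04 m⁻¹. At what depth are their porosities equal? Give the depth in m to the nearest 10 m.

1430 m

Working in km (1 km = 1000 m; β in km⁻¹ = β in m⁻¹ × 1000):
Set n₀ₐ e^(−βₐZ) = n₀ᵦ e^(−βᵦZ) ⇒ ln(n₀ₐ/n₀ᵦ) = (βₐ − βᵦ)·Z
Z = ln(0.46/0.72) / (0.376 − 0.69) = -0.4480 / -0.314 = 1.427 km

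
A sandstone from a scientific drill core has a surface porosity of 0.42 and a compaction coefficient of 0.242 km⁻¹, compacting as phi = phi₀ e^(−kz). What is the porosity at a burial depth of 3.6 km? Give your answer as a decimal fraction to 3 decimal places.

0.176

phi = phi₀·exp(−k·z) = 0.42 × exp(−0.242 × 3.6) = 0.42 × exp(−0.8712)
  = 0.42 × 0.4184 = 0.1757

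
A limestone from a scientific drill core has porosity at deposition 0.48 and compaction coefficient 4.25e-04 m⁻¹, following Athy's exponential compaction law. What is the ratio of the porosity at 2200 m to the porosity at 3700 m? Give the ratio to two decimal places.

Working in km (1 km = 1000 m; β in km⁻¹ = β in m⁻¹ × 1000):
φ(z₁)/φ(z₂) = e^(−β·z₁)/e^(−β·z₂) = e^{β(z₂−z₁)}
= exp(0.425 × 1.5) = exp(0.6375) = 1.8917

1.89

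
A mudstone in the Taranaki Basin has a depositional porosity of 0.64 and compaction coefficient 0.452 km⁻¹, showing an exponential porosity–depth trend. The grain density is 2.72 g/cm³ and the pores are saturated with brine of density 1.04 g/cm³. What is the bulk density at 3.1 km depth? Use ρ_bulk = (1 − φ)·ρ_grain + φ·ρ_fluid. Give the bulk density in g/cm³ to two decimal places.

2.46 g/cm³

Porosity at depth: phi = 0.64·exp(−0.452×3.1) = 0.64×0.2463 = 0.1576
Bulk density: ρ_b = (1−phi)ρ_g + phi·ρ_f = 0.8424×2.72 + 0.1576×1.04
       = 2.291 + 0.164 = 2.455 g/cm³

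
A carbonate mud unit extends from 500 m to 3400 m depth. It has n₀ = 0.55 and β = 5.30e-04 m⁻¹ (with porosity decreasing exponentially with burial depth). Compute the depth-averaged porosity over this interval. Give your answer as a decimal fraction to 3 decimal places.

Working in km (1 km = 1000 m; β in km⁻¹ = β in m⁻¹ × 1000):
⟨n⟩ = (1/(Z₂−Z₁)) ∫ n₀ e^(−βZ) dZ = n₀·(e^(−β·Z₁) − e^(−β·Z₂)) / (β·(Z₂−Z₁))
e^(−0.53×0.5) = 0.7672; e^(−0.53×3.4) = 0.1650
⟨n⟩ = 0.55 × (0.7672 − 0.1650) / (0.53 × 2.9) = 0.55 × 0.3918 = 0.2155

0.216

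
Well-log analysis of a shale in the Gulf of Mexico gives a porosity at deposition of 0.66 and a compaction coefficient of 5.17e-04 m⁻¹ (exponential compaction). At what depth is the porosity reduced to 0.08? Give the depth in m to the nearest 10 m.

4080 m

Working in km (1 km = 1000 m; k in km⁻¹ = k in m⁻¹ × 1000):
Invert Athy's law: d = ln(phi₀/phi) / k
d = ln(0.66/0.08) / 0.517 = ln(8.25) / 0.517 = 2.1102 / 0.517 = 4.082 km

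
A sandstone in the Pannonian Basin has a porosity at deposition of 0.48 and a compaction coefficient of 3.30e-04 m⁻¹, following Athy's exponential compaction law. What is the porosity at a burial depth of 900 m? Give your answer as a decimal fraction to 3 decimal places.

Working in km (1 km = 1000 m; c in km⁻¹ = c in m⁻¹ × 1000):
φ = φ₀·exp(−c·z) = 0.48 × exp(−0.33 × 0.9) = 0.48 × exp(−0.297)
  = 0.48 × 0.7430 = 0.3567

0.357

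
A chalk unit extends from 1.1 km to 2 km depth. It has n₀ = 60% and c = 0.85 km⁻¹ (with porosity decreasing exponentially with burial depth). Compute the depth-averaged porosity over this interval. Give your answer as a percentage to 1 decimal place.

16.5%

⟨n⟩ = (1/(Z₂−Z₁)) ∫ n₀ e^(−cZ) dZ = n₀·(e^(−c·Z₁) − e^(−c·Z₂)) / (c·(Z₂−Z₁))
e^(−0.85×1.1) = 0.3926; e^(−0.85×2) = 0.1827
⟨n⟩ = 0.6 × (0.3926 − 0.1827) / (0.85 × 0.9) = 0.6 × 0.2744 = 0.1646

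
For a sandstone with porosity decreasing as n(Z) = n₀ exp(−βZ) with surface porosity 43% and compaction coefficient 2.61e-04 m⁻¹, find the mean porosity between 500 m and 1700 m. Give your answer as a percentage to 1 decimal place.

Working in km (1 km = 1000 m; β in km⁻¹ = β in m⁻¹ × 1000):
⟨n⟩ = (1/(Z₂−Z₁)) ∫ n₀ e^(−βZ) dZ = n₀·(e^(−β·Z₁) − e^(−β·Z₂)) / (β·(Z₂−Z₁))
e^(−0.261×0.5) = 0.8777; e^(−0.261×1.7) = 0.6417
⟨n⟩ = 0.43 × (0.8777 − 0.6417) / (0.261 × 1.2) = 0.43 × 0.7535 = 0.3240

32.4%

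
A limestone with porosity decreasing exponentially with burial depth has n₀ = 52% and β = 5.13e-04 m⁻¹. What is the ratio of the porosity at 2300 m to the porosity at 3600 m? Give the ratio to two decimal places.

1.95

Working in km (1 km = 1000 m; β in km⁻¹ = β in m⁻¹ × 1000):
n(d₁)/n(d₂) = e^(−β·d₁)/e^(−β·d₂) = e^{β(d₂−d₁)}
= exp(0.513 × 1.3) = exp(0.6669) = 1.9482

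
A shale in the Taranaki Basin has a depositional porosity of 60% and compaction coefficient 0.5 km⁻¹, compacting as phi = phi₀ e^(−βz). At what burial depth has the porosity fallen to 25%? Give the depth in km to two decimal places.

1.75 km

Invert Athy's law: z = ln(phi₀/phi) / β
z = ln(0.6/0.25) / 0.5 = ln(2.4) / 0.5 = 0.8755 / 0.5 = 1.751 km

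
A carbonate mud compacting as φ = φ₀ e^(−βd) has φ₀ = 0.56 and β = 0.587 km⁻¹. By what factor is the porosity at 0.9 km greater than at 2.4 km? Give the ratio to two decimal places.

φ(d₁)/φ(d₂) = e^(−β·d₁)/e^(−β·d₂) = e^{β(d₂−d₁)}
= exp(0.587 × 1.5) = exp(0.8805) = 2.4121

2.41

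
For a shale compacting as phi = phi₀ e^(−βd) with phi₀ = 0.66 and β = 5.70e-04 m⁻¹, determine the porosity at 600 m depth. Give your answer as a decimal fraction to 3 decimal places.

Working in km (1 km = 1000 m; β in km⁻¹ = β in m⁻¹ × 1000):
phi = phi₀·exp(−β·d) = 0.66 × exp(−0.57 × 0.6) = 0.66 × exp(−0.342)
  = 0.66 × 0.7103 = 0.4688

0.469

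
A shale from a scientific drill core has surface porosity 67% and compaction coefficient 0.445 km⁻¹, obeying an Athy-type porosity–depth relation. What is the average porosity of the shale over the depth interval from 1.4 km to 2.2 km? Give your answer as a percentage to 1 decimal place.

⟨n⟩ = (1/(Z₂−Z₁)) ∫ n₀ e^(−cZ) dZ = n₀·(e^(−c·Z₁) − e^(−c·Z₂)) / (c·(Z₂−Z₁))
e^(−0.445×1.4) = 0.5363; e^(−0.445×2.2) = 0.3757
⟨n⟩ = 0.67 × (0.5363 − 0.3757) / (0.445 × 0.8) = 0.67 × 0.4513 = 0.3023

30.2%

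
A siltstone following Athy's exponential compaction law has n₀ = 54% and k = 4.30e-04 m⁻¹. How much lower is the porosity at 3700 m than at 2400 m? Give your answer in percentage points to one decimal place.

8.2 percentage points

Working in km (1 km = 1000 m; k in km⁻¹ = k in m⁻¹ × 1000):
n(2.4) = 0.54·e^(−0.43×2.4) = 0.1924
n(3.7) = 0.54·e^(−0.43×3.7) = 0.1100
Δn = 0.1924 − 0.1100 = 0.0824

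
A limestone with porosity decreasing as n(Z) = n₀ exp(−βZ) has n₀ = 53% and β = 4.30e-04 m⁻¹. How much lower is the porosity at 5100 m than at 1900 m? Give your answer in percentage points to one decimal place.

17.5 percentage points

Working in km (1 km = 1000 m; β in km⁻¹ = β in m⁻¹ × 1000):
n(1.9) = 0.53·e^(−0.43×1.9) = 0.2341
n(5.1) = 0.53·e^(−0.43×5.1) = 0.0591
Δn = 0.2341 − 0.0591 = 0.1750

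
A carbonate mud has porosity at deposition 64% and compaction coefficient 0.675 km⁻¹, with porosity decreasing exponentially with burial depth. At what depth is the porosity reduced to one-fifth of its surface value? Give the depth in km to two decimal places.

2.38 km

φ/φ₀ = 1/5 ⇒ exp(−k·d) = 1/5 ⇒ d = ln(5) / k
d = 1.6094 / 0.675 = 2.384 km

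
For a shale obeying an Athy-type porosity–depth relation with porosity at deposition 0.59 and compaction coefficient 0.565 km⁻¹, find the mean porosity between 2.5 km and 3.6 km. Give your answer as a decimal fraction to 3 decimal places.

0.107

⟨n⟩ = (1/(z₂−z₁)) ∫ n₀ e^(−cz) dz = n₀·(e^(−c·z₁) − e^(−c·z₂)) / (c·(z₂−z₁))
e^(−0.565×2.5) = 0.2435; e^(−0.565×3.6) = 0.1308
⟨n⟩ = 0.59 × (0.2435 − 0.1308) / (0.565 × 1.1) = 0.59 × 0.1814 = 0.1070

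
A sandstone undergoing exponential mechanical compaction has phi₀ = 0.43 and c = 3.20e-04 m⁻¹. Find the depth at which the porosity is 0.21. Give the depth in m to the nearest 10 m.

2240 m

Working in km (1 km = 1000 m; c in km⁻¹ = c in m⁻¹ × 1000):
Invert Athy's law: Z = ln(phi₀/phi) / c
Z = ln(0.43/0.21) / 0.32 = ln(2.048) / 0.32 = 0.7167 / 0.32 = 2.240 km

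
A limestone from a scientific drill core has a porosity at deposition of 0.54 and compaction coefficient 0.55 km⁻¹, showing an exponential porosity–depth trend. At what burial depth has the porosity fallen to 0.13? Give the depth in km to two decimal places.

2.59 km

Invert Athy's law: d = ln(n₀/n) / k
d = ln(0.54/0.13) / 0.55 = ln(4.154) / 0.55 = 1.4240 / 0.55 = 2.589 km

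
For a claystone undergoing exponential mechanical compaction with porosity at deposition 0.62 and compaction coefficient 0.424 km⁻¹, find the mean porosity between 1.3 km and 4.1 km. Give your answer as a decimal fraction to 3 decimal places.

0.209

⟨phi⟩ = (1/(Z₂−Z₁)) ∫ phi₀ e^(−cZ) dZ = phi₀·(e^(−c·Z₁) − e^(−c·Z₂)) / (c·(Z₂−Z₁))
e^(−0.424×1.3) = 0.5763; e^(−0.424×4.1) = 0.1758
⟨phi⟩ = 0.62 × (0.5763 − 0.1758) / (0.424 × 2.8) = 0.62 × 0.3373 = 0.2091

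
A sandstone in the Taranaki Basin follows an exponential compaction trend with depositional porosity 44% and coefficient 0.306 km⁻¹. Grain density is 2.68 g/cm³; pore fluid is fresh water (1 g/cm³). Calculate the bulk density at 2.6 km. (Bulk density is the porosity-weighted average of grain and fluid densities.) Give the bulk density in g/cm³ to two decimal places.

Porosity at depth: φ = 0.44·exp(−0.306×2.6) = 0.44×0.4513 = 0.1986
Bulk density: ρ_b = (1−φ)ρ_g + φ·ρ_f = 0.8014×2.68 + 0.1986×1
       = 2.148 + 0.199 = 2.346 g/cm³

2.35 g/cm³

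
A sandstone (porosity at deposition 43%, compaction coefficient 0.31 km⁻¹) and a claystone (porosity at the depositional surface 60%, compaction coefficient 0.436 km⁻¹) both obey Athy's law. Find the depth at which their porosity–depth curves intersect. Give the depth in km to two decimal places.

2.64 km

Set n₀ₐ e^(−cₐd) = n₀ᵦ e^(−cᵦd) ⇒ ln(n₀ₐ/n₀ᵦ) = (cₐ − cᵦ)·d
d = ln(0.43/0.6) / (0.31 − 0.436) = -0.3331 / -0.126 = 2.644 km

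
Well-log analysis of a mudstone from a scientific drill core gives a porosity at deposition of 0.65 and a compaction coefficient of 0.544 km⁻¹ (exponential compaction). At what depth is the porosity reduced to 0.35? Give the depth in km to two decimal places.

1.14 km

Invert Athy's law: Z = ln(n₀/n) / k
Z = ln(0.65/0.35) / 0.544 = ln(1.857) / 0.544 = 0.6190 / 0.544 = 1.138 km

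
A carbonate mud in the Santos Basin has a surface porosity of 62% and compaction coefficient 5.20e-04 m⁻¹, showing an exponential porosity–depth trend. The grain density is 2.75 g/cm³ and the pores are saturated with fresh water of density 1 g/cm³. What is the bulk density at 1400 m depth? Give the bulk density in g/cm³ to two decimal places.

2.23 g/cm³

Working in km (1 km = 1000 m; β in km⁻¹ = β in m⁻¹ × 1000):
Porosity at depth: n = 0.62·exp(−0.52×1.4) = 0.62×0.4829 = 0.2994
Bulk density: ρ_b = (1−n)ρ_g + n·ρ_f = 0.7006×2.75 + 0.2994×1
       = 1.927 + 0.299 = 2.226 g/cm³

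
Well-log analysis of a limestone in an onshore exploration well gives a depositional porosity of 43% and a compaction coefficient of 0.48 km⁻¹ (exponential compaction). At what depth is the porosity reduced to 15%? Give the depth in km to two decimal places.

Invert Athy's law: z = ln(phi₀/phi) / c
z = ln(0.43/0.15) / 0.48 = ln(2.867) / 0.48 = 1.0531 / 0.48 = 2.194 km

2.19 km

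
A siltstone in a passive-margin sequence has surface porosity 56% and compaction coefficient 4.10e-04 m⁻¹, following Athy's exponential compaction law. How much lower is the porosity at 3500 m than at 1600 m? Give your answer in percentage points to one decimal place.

15.7 percentage points

Working in km (1 km = 1000 m; c in km⁻¹ = c in m⁻¹ × 1000):
phi(1.6) = 0.56·e^(−0.41×1.6) = 0.2906
phi(3.5) = 0.56·e^(−0.41×3.5) = 0.1333
Δphi = 0.2906 − 0.1333 = 0.1573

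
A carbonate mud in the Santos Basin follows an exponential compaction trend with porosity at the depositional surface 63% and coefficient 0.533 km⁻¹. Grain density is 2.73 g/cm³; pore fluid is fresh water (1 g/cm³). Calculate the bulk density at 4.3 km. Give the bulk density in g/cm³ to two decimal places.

Porosity at depth: phi = 0.63·exp(−0.533×4.3) = 0.63×0.1011 = 0.0637
Bulk density: ρ_b = (1−phi)ρ_g + phi·ρ_f = 0.9363×2.73 + 0.0637×1
       = 2.556 + 0.064 = 2.620 g/cm³

2.62 g/cm³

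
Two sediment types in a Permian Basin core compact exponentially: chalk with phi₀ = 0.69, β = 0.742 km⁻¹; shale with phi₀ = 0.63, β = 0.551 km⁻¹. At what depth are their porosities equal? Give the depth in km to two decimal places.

0.48 km

Set phi₀ₐ e^(−βₐZ) = phi₀ᵦ e^(−βᵦZ) ⇒ ln(phi₀ₐ/phi₀ᵦ) = (βₐ − βᵦ)·Z
Z = ln(0.69/0.63) / (0.742 − 0.551) = 0.0910 / 0.191 = 0.476 km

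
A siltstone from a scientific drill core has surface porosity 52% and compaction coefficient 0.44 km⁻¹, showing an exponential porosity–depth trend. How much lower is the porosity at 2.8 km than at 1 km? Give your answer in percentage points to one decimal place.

18.3 percentage points

phi(1) = 0.52·e^(−0.44×1) = 0.3349
phi(2.8) = 0.52·e^(−0.44×2.8) = 0.1517
Δphi = 0.3349 − 0.1517 = 0.1832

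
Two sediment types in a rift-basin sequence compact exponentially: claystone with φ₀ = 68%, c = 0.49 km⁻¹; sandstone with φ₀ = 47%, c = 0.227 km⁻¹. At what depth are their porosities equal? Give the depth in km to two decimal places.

1.40 km

Set φ₀ₐ e^(−cₐd) = φ₀ᵦ e^(−cᵦd) ⇒ ln(φ₀ₐ/φ₀ᵦ) = (cₐ − cᵦ)·d
d = ln(0.68/0.47) / (0.49 − 0.227) = 0.3694 / 0.263 = 1.404 km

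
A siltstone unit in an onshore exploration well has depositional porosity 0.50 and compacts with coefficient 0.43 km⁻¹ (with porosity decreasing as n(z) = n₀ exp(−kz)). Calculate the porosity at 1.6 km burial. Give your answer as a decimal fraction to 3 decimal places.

0.251

n = n₀·exp(−k·z) = 0.5 × exp(−0.43 × 1.6) = 0.5 × exp(−0.688)
  = 0.5 × 0.5026 = 0.2513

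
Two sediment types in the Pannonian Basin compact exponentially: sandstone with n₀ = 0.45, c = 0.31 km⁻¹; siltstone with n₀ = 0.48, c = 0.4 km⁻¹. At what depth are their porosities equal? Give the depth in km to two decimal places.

Set n₀ₐ e^(−cₐd) = n₀ᵦ e^(−cᵦd) ⇒ ln(n₀ₐ/n₀ᵦ) = (cₐ − cᵦ)·d
d = ln(0.45/0.48) / (0.31 − 0.4) = -0.0645 / -0.09 = 0.717 km

0.72 km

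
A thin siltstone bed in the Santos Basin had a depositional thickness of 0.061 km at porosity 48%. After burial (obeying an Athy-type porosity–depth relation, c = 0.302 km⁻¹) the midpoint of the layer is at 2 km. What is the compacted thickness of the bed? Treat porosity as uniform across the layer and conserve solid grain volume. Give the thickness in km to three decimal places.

0.043 km

Porosity at 2 km: φ = 0.48·exp(−0.302×2) = 0.2624
Solid-volume conservation: h(1−φ) = h₀(1−φ₀) ⇒ h = h₀·(1−φ₀)/(1−φ)
h = 0.061 × (1 − 0.48)/(1 − 0.2624) = 0.061 × 0.7050 = 0.0430 km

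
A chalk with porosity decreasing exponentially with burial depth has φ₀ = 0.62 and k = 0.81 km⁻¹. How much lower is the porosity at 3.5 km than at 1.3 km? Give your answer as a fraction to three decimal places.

0.180

φ(1.3) = 0.62·e^(−0.81×1.3) = 0.2163
φ(3.5) = 0.62·e^(−0.81×3.5) = 0.0364
Δφ = 0.2163 − 0.0364 = 0.1799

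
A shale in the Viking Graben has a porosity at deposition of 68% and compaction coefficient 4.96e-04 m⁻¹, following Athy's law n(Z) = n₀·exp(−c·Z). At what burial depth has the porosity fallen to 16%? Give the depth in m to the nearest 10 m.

2920 m

Working in km (1 km = 1000 m; c in km⁻¹ = c in m⁻¹ × 1000):
Invert Athy's law: Z = ln(n₀/n) / c
Z = ln(0.68/0.16) / 0.496 = ln(4.25) / 0.496 = 1.4469 / 0.496 = 2.917 km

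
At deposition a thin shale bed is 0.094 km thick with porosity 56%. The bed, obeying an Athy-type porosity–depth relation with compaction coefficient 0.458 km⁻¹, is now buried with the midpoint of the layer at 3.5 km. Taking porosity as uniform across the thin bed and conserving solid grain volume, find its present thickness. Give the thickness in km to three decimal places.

Porosity at 3.5 km: n = 0.56·exp(−0.458×3.5) = 0.1127
Solid-volume conservation: h(1−n) = h₀(1−n₀) ⇒ h = h₀·(1−n₀)/(1−n)
h = 0.094 × (1 − 0.56)/(1 − 0.1127) = 0.094 × 0.4959 = 0.0466 km

0.047 km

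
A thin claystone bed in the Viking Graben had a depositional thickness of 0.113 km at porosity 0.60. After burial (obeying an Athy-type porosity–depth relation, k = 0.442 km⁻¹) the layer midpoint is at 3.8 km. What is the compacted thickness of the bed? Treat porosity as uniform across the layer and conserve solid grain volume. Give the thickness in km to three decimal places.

Porosity at 3.8 km: n = 0.6·exp(−0.442×3.8) = 0.1119
Solid-volume conservation: h(1−n) = h₀(1−n₀) ⇒ h = h₀·(1−n₀)/(1−n)
h = 0.113 × (1 − 0.6)/(1 − 0.1119) = 0.113 × 0.4504 = 0.0509 km

0.051 km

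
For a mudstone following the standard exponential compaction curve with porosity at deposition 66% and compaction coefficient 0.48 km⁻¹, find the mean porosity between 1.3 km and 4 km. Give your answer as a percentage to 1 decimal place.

⟨n⟩ = (1/(Z₂−Z₁)) ∫ n₀ e^(−βZ) dZ = n₀·(e^(−β·Z₁) − e^(−β·Z₂)) / (β·(Z₂−Z₁))
e^(−0.48×1.3) = 0.5358; e^(−0.48×4) = 0.1466
⟨n⟩ = 0.66 × (0.5358 − 0.1466) / (0.48 × 2.7) = 0.66 × 0.3003 = 0.1982

19.8%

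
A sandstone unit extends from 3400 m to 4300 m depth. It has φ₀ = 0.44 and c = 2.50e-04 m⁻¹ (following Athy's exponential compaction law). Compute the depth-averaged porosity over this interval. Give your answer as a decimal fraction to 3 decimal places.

Working in km (1 km = 1000 m; c in km⁻¹ = c in m⁻¹ × 1000):
⟨φ⟩ = (1/(z₂−z₁)) ∫ φ₀ e^(−cz) dz = φ₀·(e^(−c·z₁) − e^(−c·z₂)) / (c·(z₂−z₁))
e^(−0.25×3.4) = 0.4274; e^(−0.25×4.3) = 0.3413
⟨φ⟩ = 0.44 × (0.4274 − 0.3413) / (0.25 × 0.9) = 0.44 × 0.3827 = 0.1684

0.168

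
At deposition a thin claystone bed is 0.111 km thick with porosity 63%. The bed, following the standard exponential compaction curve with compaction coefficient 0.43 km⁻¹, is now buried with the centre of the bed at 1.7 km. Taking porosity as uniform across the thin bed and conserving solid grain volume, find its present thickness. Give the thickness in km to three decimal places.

Porosity at 1.7 km: phi = 0.63·exp(−0.43×1.7) = 0.3033
Solid-volume conservation: h(1−phi) = h₀(1−phi₀) ⇒ h = h₀·(1−phi₀)/(1−phi)
h = 0.111 × (1 − 0.63)/(1 − 0.3033) = 0.111 × 0.5311 = 0.0589 km

0.059 km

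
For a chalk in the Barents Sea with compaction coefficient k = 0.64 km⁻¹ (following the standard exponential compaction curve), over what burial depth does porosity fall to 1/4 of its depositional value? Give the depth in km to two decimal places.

n/n₀ = 1/4 ⇒ exp(−k·z) = 1/4 ⇒ z = ln(4) / k
z = 1.3863 / 0.64 = 2.166 km

2.17 km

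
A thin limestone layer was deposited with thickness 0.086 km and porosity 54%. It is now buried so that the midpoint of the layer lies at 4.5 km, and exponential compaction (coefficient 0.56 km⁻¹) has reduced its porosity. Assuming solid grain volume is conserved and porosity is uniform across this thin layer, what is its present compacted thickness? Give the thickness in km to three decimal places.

Porosity at 4.5 km: phi = 0.54·exp(−0.56×4.5) = 0.0434
Solid-volume conservation: h(1−phi) = h₀(1−phi₀) ⇒ h = h₀·(1−phi₀)/(1−phi)
h = 0.086 × (1 − 0.54)/(1 − 0.0434) = 0.086 × 0.4809 = 0.0414 km

0.041 km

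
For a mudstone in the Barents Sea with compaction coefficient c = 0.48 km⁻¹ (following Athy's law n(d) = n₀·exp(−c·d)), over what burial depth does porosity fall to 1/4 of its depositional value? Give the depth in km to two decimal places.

2.89 km

n/n₀ = 1/4 ⇒ exp(−c·d) = 1/4 ⇒ d = ln(4) / c
d = 1.3863 / 0.48 = 2.888 km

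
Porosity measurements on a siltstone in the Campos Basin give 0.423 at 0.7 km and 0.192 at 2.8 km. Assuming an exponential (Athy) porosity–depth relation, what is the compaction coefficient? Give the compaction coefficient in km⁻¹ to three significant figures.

Athy: φ(z) = φ₀ e^(−kz) ⇒ φ₁/φ₂ = e^{k(z₂−z₁)} ⇒ k = ln(φ₁/φ₂)/(z₂−z₁)
k = ln(0.423/0.192) / (2.8 − 0.7) = ln(2.203) / 2.1 = 0.7899 / 2.1 = 0.3761 km⁻¹

0.376 km⁻¹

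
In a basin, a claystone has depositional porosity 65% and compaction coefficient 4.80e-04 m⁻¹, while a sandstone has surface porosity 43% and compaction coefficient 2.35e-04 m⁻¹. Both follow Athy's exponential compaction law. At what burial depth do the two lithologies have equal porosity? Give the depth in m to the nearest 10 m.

Working in km (1 km = 1000 m; β in km⁻¹ = β in m⁻¹ × 1000):
Set φ₀ₐ e^(−βₐz) = φ₀ᵦ e^(−βᵦz) ⇒ ln(φ₀ₐ/φ₀ᵦ) = (βₐ − βᵦ)·z
z = ln(0.65/0.43) / (0.48 − 0.235) = 0.4132 / 0.245 = 1.686 km

1690 m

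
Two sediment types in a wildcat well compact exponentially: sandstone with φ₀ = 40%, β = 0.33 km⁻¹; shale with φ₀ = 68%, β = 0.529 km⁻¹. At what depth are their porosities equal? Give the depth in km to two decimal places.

2.67 km

Set φ₀ₐ e^(−βₐz) = φ₀ᵦ e^(−βᵦz) ⇒ ln(φ₀ₐ/φ₀ᵦ) = (βₐ − βᵦ)·z
z = ln(0.4/0.68) / (0.33 − 0.529) = -0.5306 / -0.199 = 2.666 km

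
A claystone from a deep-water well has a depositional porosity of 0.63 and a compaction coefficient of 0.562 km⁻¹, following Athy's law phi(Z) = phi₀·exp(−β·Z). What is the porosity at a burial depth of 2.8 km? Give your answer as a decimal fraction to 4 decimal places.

0.1306

phi = phi₀·exp(−β·Z) = 0.63 × exp(−0.562 × 2.8) = 0.63 × exp(−1.574)
  = 0.63 × 0.2073 = 0.1306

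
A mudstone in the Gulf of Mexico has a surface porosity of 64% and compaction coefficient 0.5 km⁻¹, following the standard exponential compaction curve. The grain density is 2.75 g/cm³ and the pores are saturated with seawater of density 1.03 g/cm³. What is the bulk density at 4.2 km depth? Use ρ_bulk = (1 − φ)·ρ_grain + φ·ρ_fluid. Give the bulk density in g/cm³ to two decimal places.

Porosity at depth: phi = 0.64·exp(−0.5×4.2) = 0.64×0.1225 = 0.0784
Bulk density: ρ_b = (1−phi)ρ_g + phi·ρ_f = 0.9216×2.75 + 0.0784×1.03
       = 2.534 + 0.081 = 2.615 g/cm³

2.62 g/cm³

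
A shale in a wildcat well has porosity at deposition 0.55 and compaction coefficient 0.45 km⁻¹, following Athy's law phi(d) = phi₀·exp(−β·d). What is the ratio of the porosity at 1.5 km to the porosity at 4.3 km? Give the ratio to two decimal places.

phi(d₁)/phi(d₂) = e^(−β·d₁)/e^(−β·d₂) = e^{β(d₂−d₁)}
= exp(0.45 × 2.8) = exp(1.26) = 3.5254

3.53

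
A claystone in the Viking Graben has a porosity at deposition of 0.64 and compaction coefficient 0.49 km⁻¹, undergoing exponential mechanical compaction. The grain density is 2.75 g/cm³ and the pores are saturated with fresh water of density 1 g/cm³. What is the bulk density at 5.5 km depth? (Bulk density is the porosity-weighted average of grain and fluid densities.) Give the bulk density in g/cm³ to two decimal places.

Porosity at depth: φ = 0.64·exp(−0.49×5.5) = 0.64×0.0675 = 0.0432
Bulk density: ρ_b = (1−φ)ρ_g + φ·ρ_f = 0.9568×2.75 + 0.0432×1
       = 2.631 + 0.043 = 2.674 g/cm³

2.67 g/cm³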